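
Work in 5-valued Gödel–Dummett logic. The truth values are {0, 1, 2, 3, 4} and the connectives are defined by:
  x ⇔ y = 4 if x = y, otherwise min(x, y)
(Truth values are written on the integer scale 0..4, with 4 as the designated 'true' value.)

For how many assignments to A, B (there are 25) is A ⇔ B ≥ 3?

7

value 4: 5 assignments (counts)
value 3: 2 assignments (counts)
value 2: 4 assignments
value 1: 6 assignments
value 0: 8 assignments
So 7 of the 25 assignments meet the threshold.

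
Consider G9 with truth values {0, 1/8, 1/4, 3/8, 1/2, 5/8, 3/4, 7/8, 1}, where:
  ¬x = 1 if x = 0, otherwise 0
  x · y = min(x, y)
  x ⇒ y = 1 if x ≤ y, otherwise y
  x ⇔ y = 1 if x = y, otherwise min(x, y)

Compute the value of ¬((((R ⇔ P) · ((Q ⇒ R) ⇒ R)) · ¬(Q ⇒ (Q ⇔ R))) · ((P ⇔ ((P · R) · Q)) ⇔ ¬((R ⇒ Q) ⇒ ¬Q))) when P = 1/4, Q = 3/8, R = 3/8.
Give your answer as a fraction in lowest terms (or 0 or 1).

1

R ⇔ P = 3/8 ⇔ 1/4 = 1/4
Q ⇒ R = 3/8 ⇒ 3/8 = 1
(Q ⇒ R) ⇒ R = 1 ⇒ 3/8 = 3/8
(R ⇔ P) · ((Q ⇒ R) ⇒ R) = 1/4 · 3/8 = 1/4
Q ⇔ R = 3/8 ⇔ 3/8 = 1
Q ⇒ (Q ⇔ R) = 3/8 ⇒ 1 = 1
¬(Q ⇒ (Q ⇔ R)) = ¬1 = 0
((R ⇔ P) · ((Q ⇒ R) ⇒ R)) · ¬(Q ⇒ (Q ⇔ R)) = 1/4 · 0 = 0
P · R = 1/4 · 3/8 = 1/4
(P · R) · Q = 1/4 · 3/8 = 1/4
P ⇔ ((P · R) · Q) = 1/4 ⇔ 1/4 = 1
R ⇒ Q = 3/8 ⇒ 3/8 = 1
¬Q = ¬3/8 = 0
(R ⇒ Q) ⇒ ¬Q = 1 ⇒ 0 = 0
¬((R ⇒ Q) ⇒ ¬Q) = ¬0 = 1
(P ⇔ ((P · R) · Q)) ⇔ ¬((R ⇒ Q) ⇒ ¬Q) = 1 ⇔ 1 = 1
(((R ⇔ P) · ((Q ⇒ R) ⇒ R)) · ¬(Q ⇒ (Q ⇔ R))) · ((P ⇔ ((P · R) · Q)) ⇔ ¬((R ⇒ Q) ⇒ ¬Q)) = 0 · 1 = 0
¬((((R ⇔ P) · ((Q ⇒ R) ⇒ R)) · ¬(Q ⇒ (Q ⇔ R))) · ((P ⇔ ((P · R) · Q)) ⇔ ¬((R ⇒ Q) ⇒ ¬Q))) = ¬0 = 1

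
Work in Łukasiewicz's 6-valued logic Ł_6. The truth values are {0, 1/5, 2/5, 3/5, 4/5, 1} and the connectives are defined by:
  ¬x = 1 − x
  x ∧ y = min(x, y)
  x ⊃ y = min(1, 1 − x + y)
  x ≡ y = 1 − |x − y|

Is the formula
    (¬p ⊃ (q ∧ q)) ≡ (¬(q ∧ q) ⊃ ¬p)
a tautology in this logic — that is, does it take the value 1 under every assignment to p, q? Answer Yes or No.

No

Counterexample: take p = 0, q = 0.
¬p = ¬0 = 1
q ∧ q = 0 ∧ 0 = 0
¬p ⊃ (q ∧ q) = 1 ⊃ 0 = 0
q ∧ q = 0 ∧ 0 = 0
¬(q ∧ q) = ¬0 = 1
¬p = ¬0 = 1
¬(q ∧ q) ⊃ ¬p = 1 ⊃ 1 = 1
(¬p ⊃ (q ∧ q)) ≡ (¬(q ∧ q) ⊃ ¬p) = 0 ≡ 1 = 0
This gives 0 ≠ 1.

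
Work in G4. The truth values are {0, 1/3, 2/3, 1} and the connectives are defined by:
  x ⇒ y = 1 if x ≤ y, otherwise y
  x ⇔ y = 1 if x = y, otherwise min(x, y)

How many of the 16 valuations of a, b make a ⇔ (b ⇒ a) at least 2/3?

a = 0, b = 0 ↦ 0  <
a = 0, b = 1/3 ↦ 1  ≥
a = 0, b = 2/3 ↦ 1  ≥
a = 0, b = 1 ↦ 1  ≥
a = 1/3, b = 0 ↦ 1/3  <
a = 1/3, b = 1/3 ↦ 1/3  <
a = 1/3, b = 2/3 ↦ 1  ≥
a = 1/3, b = 1 ↦ 1  ≥
a = 2/3, b = 0 ↦ 2/3  ≥
a = 2/3, b = 1/3 ↦ 2/3  ≥
a = 2/3, b = 2/3 ↦ 2/3  ≥
a = 2/3, b = 1 ↦ 1  ≥
a = 1, b = 0 ↦ 1  ≥
a = 1, b = 1/3 ↦ 1  ≥
a = 1, b = 2/3 ↦ 1  ≥
a = 1, b = 1 ↦ 1  ≥
So 13 of the 16 assignments meet the threshold.

13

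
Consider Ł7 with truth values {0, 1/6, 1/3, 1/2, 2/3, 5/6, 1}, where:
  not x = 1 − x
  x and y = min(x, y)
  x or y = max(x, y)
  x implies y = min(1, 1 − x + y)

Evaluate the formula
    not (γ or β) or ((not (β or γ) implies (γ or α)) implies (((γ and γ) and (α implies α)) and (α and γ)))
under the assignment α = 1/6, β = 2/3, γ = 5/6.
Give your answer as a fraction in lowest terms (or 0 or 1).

γ or β = 5/6 or 2/3 = 5/6
not (γ or β) = not 5/6 = 1/6
β or γ = 2/3 or 5/6 = 5/6
not (β or γ) = not 5/6 = 1/6
γ or α = 5/6 or 1/6 = 5/6
not (β or γ) implies (γ or α) = 1/6 implies 5/6 = 1
γ and γ = 5/6 and 5/6 = 5/6
α implies α = 1/6 implies 1/6 = 1
(γ and γ) and (α implies α) = 5/6 and 1 = 5/6
α and γ = 1/6 and 5/6 = 1/6
((γ and γ) and (α implies α)) and (α and γ) = 5/6 and 1/6 = 1/6
(not (β or γ) implies (γ or α)) implies (((γ and γ) and (α implies α)) and (α and γ)) = 1 implies 1/6 = 1/6
not (γ or β) or ((not (β or γ) implies (γ or α)) implies (((γ and γ) and (α implies α)) and (α and γ))) = 1/6 or 1/6 = 1/6

1/6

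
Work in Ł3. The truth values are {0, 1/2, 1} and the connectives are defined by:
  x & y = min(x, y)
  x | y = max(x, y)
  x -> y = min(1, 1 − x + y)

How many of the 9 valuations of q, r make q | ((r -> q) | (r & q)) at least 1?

q = 0, r = 0 ↦ 1  ≥
q = 0, r = 1/2 ↦ 1/2  <
q = 0, r = 1 ↦ 0  <
q = 1/2, r = 0 ↦ 1  ≥
q = 1/2, r = 1/2 ↦ 1  ≥
q = 1/2, r = 1 ↦ 1/2  <
q = 1, r = 0 ↦ 1  ≥
q = 1, r = 1/2 ↦ 1  ≥
q = 1, r = 1 ↦ 1  ≥
So 6 of the 9 assignments meet the threshold.

6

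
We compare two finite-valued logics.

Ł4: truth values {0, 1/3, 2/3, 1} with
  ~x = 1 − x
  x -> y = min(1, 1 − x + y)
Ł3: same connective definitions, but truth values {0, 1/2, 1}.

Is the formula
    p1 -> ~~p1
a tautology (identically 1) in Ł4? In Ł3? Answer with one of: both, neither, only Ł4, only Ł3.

In Ł4: every assignment gives 1 — tautology.
In Ł3: every assignment gives 1 — tautology.

both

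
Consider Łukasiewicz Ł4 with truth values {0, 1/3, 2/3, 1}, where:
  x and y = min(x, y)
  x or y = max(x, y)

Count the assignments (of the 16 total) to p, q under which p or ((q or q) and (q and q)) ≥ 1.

p = 0, q = 0 ↦ 0  <
p = 0, q = 1/3 ↦ 1/3  <
p = 0, q = 2/3 ↦ 2/3  <
p = 0, q = 1 ↦ 1  ≥
p = 1/3, q = 0 ↦ 1/3  <
p = 1/3, q = 1/3 ↦ 1/3  <
p = 1/3, q = 2/3 ↦ 2/3  <
p = 1/3, q = 1 ↦ 1  ≥
p = 2/3, q = 0 ↦ 2/3  <
p = 2/3, q = 1/3 ↦ 2/3  <
p = 2/3, q = 2/3 ↦ 2/3  <
p = 2/3, q = 1 ↦ 1  ≥
p = 1, q = 0 ↦ 1  ≥
p = 1, q = 1/3 ↦ 1  ≥
p = 1, q = 2/3 ↦ 1  ≥
p = 1, q = 1 ↦ 1  ≥
So 7 of the 16 assignments meet the threshold.

7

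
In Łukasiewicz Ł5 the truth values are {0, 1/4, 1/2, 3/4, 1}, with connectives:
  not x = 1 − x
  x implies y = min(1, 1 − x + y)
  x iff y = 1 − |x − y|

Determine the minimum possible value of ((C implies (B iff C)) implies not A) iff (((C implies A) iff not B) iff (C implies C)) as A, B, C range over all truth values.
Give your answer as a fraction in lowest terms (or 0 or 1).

Take A = 0, B = 0, C = 1:
B iff C = 0 iff 1 = 0
C implies (B iff C) = 1 implies 0 = 0
not A = not 0 = 1
(C implies (B iff C)) implies not A = 0 implies 1 = 1
C implies A = 1 implies 0 = 0
not B = not 0 = 1
(C implies A) iff not B = 0 iff 1 = 0
C implies C = 1 implies 1 = 1
((C implies A) iff not B) iff (C implies C) = 0 iff 1 = 0
((C implies (B iff C)) implies not A) iff (((C implies A) iff not B) iff (C implies C)) = 1 iff 0 = 0
No assignment yields a value below 0, so this is the minimum.

0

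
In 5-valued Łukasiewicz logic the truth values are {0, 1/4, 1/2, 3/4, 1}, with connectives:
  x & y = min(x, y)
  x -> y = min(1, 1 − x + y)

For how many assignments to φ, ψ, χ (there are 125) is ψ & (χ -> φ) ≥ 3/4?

value 1: 15 assignments (counts)
value 3/4: 23 assignments (counts)
value 1/2: 28 assignments
value 1/4: 30 assignments
value 0: 29 assignments
So 38 of the 125 assignments meet the threshold.

38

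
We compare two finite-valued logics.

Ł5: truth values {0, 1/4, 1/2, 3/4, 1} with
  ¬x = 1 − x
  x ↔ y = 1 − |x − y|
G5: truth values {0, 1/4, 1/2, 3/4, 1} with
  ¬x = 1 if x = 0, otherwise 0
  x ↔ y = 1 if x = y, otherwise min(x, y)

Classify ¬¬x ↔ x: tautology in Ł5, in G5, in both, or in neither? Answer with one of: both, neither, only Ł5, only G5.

In Ł5: every assignment gives 1 — tautology.
In G5: at x = 1/4 the value is 1/4 — not a tautology.

only Ł5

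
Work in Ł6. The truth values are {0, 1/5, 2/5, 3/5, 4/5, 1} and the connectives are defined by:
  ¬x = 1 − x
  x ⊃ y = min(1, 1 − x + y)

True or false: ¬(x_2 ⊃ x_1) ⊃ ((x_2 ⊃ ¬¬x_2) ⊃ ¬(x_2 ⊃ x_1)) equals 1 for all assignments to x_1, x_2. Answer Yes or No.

At x_1 = 1/5, x_2 = 1, for instance:
x_2 ⊃ x_1 = 1 ⊃ 1/5 = 1/5
¬(x_2 ⊃ x_1) = ¬1/5 = 4/5
¬x_2 = ¬1 = 0
¬¬x_2 = ¬0 = 1
x_2 ⊃ ¬¬x_2 = 1 ⊃ 1 = 1
(x_2 ⊃ ¬¬x_2) ⊃ ¬(x_2 ⊃ x_1) = 1 ⊃ 4/5 = 4/5
¬(x_2 ⊃ x_1) ⊃ ((x_2 ⊃ ¬¬x_2) ⊃ ¬(x_2 ⊃ x_1)) = 4/5 ⊃ 4/5 = 1
and checking the remaining 35 assignments likewise gives ≥ 1 in every case.

Yes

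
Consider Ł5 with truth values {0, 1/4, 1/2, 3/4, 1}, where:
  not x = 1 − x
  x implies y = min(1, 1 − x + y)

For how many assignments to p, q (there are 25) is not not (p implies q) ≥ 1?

15

value 1: 15 assignments (counts)
value 3/4: 4 assignments
value 1/2: 3 assignments
value 1/4: 2 assignments
value 0: 1 assignment
So 15 of the 25 assignments meet the threshold.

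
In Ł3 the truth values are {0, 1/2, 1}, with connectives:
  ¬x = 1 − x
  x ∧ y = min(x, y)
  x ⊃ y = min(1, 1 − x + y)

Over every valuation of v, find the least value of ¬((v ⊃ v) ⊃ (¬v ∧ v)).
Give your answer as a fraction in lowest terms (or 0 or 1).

Take v = 1/2:
v ⊃ v = 1/2 ⊃ 1/2 = 1
¬v = ¬1/2 = 1/2
¬v ∧ v = 1/2 ∧ 1/2 = 1/2
(v ⊃ v) ⊃ (¬v ∧ v) = 1 ⊃ 1/2 = 1/2
¬((v ⊃ v) ⊃ (¬v ∧ v)) = ¬1/2 = 1/2
No assignment yields a value below 1/2, so this is the minimum.

1/2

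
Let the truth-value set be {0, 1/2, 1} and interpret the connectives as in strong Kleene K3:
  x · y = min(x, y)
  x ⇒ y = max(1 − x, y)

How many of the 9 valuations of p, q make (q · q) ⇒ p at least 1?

5

p = 0, q = 0 ↦ 1  ≥
p = 0, q = 1/2 ↦ 1/2  <
p = 0, q = 1 ↦ 0  <
p = 1/2, q = 0 ↦ 1  ≥
p = 1/2, q = 1/2 ↦ 1/2  <
p = 1/2, q = 1 ↦ 1/2  <
p = 1, q = 0 ↦ 1  ≥
p = 1, q = 1/2 ↦ 1  ≥
p = 1, q = 1 ↦ 1  ≥
So 5 of the 9 assignments meet the threshold.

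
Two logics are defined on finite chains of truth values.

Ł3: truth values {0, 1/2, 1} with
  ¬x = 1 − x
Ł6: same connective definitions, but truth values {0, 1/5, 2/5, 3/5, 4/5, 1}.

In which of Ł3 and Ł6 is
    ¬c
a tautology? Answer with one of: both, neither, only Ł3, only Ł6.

neither

In Ł3: at c = 1/2 the value is 1/2 — not a tautology.
In Ł6: at c = 1/5 the value is 4/5 — not a tautology.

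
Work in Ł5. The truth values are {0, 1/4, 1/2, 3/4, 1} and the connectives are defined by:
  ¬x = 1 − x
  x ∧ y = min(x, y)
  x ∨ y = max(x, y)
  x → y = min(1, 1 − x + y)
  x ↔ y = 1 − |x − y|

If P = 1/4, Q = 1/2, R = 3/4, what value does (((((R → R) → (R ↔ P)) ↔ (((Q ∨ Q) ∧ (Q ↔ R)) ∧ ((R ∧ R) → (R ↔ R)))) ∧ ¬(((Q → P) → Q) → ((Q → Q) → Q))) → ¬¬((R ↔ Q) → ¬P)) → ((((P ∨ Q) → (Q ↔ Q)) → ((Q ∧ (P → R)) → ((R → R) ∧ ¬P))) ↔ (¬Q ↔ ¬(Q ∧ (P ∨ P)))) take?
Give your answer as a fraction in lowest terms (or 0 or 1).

R → R = 3/4 → 3/4 = 1
R ↔ P = 3/4 ↔ 1/4 = 1/2
(R → R) → (R ↔ P) = 1 → 1/2 = 1/2
Q ∨ Q = 1/2 ∨ 1/2 = 1/2
Q ↔ R = 1/2 ↔ 3/4 = 3/4
(Q ∨ Q) ∧ (Q ↔ R) = 1/2 ∧ 3/4 = 1/2
R ∧ R = 3/4 ∧ 3/4 = 3/4
R ↔ R = 3/4 ↔ 3/4 = 1
(R ∧ R) → (R ↔ R) = 3/4 → 1 = 1
((Q ∨ Q) ∧ (Q ↔ R)) ∧ ((R ∧ R) → (R ↔ R)) = 1/2 ∧ 1 = 1/2
((R → R) → (R ↔ P)) ↔ (((Q ∨ Q) ∧ (Q ↔ R)) ∧ ((R ∧ R) → (R ↔ R))) = 1/2 ↔ 1/2 = 1
Q → P = 1/2 → 1/4 = 3/4
(Q → P) → Q = 3/4 → 1/2 = 3/4
Q → Q = 1/2 → 1/2 = 1
(Q → Q) → Q = 1 → 1/2 = 1/2
((Q → P) → Q) → ((Q → Q) → Q) = 3/4 → 1/2 = 3/4
¬(((Q → P) → Q) → ((Q → Q) → Q)) = ¬3/4 = 1/4
(((R → R) → (R ↔ P)) ↔ (((Q ∨ Q) ∧ (Q ↔ R)) ∧ ((R ∧ R) → (R ↔ R)))) ∧ ¬(((Q → P) → Q) → ((Q → Q) → Q)) = 1 ∧ 1/4 = 1/4
R ↔ Q = 3/4 ↔ 1/2 = 3/4
¬P = ¬1/4 = 3/4
(R ↔ Q) → ¬P = 3/4 → 3/4 = 1
¬((R ↔ Q) → ¬P) = ¬1 = 0
¬¬((R ↔ Q) → ¬P) = ¬0 = 1
((((R → R) → (R ↔ P)) ↔ (((Q ∨ Q) ∧ (Q ↔ R)) ∧ ((R ∧ R) → (R ↔ R)))) ∧ ¬(((Q → P) → Q) → ((Q → Q) → Q))) → ¬¬((R ↔ Q) → ¬P) = 1/4 → 1 = 1
P ∨ Q = 1/4 ∨ 1/2 = 1/2
Q ↔ Q = 1/2 ↔ 1/2 = 1
(P ∨ Q) → (Q ↔ Q) = 1/2 → 1 = 1
P → R = 1/4 → 3/4 = 1
Q ∧ (P → R) = 1/2 ∧ 1 = 1/2
R → R = 3/4 → 3/4 = 1
¬P = ¬1/4 = 3/4
(R → R) ∧ ¬P = 1 ∧ 3/4 = 3/4
(Q ∧ (P → R)) → ((R → R) ∧ ¬P) = 1/2 → 3/4 = 1
((P ∨ Q) → (Q ↔ Q)) → ((Q ∧ (P → R)) → ((R → R) ∧ ¬P)) = 1 → 1 = 1
¬Q = ¬1/2 = 1/2
P ∨ P = 1/4 ∨ 1/4 = 1/4
Q ∧ (P ∨ P) = 1/2 ∧ 1/4 = 1/4
¬(Q ∧ (P ∨ P)) = ¬1/4 = 3/4
¬Q ↔ ¬(Q ∧ (P ∨ P)) = 1/2 ↔ 3/4 = 3/4
(((P ∨ Q) → (Q ↔ Q)) → ((Q ∧ (P → R)) → ((R → R) ∧ ¬P))) ↔ (¬Q ↔ ¬(Q ∧ (P ∨ P))) = 1 ↔ 3/4 = 3/4
(((((R → R) → (R ↔ P)) ↔ (((Q ∨ Q) ∧ (Q ↔ R)) ∧ ((R ∧ R) → (R ↔ R)))) ∧ ¬(((Q → P) → Q) → ((Q → Q) → Q))) → ¬¬((R ↔ Q) → ¬P)) → ((((P ∨ Q) → (Q ↔ Q)) → ((Q ∧ (P → R)) → ((R → R) ∧ ¬P))) ↔ (¬Q ↔ ¬(Q ∧ (P ∨ P)))) = 1 → 3/4 = 3/4

3/4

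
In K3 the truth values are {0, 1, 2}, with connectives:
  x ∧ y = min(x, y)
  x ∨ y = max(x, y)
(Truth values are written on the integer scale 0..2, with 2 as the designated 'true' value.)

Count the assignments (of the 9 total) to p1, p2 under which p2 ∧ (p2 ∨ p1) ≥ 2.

3

p1 = 0, p2 = 0 ↦ 0  <
p1 = 0, p2 = 1 ↦ 1  <
p1 = 0, p2 = 2 ↦ 2  ≥
p1 = 1, p2 = 0 ↦ 0  <
p1 = 1, p2 = 1 ↦ 1  <
p1 = 1, p2 = 2 ↦ 2  ≥
p1 = 2, p2 = 0 ↦ 0  <
p1 = 2, p2 = 1 ↦ 1  <
p1 = 2, p2 = 2 ↦ 2  ≥
So 3 of the 9 assignments meet the threshold.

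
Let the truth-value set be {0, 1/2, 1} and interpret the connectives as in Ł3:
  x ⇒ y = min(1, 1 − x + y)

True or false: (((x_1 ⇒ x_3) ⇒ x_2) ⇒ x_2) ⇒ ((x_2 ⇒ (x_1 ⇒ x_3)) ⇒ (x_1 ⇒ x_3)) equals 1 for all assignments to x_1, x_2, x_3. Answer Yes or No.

Yes

At x_1 = 1/2, x_2 = 1/2, x_3 = 0, for instance:
x_1 ⇒ x_3 = 1/2 ⇒ 0 = 1/2
(x_1 ⇒ x_3) ⇒ x_2 = 1/2 ⇒ 1/2 = 1
((x_1 ⇒ x_3) ⇒ x_2) ⇒ x_2 = 1 ⇒ 1/2 = 1/2
x_2 ⇒ (x_1 ⇒ x_3) = 1/2 ⇒ 1/2 = 1
(x_2 ⇒ (x_1 ⇒ x_3)) ⇒ (x_1 ⇒ x_3) = 1 ⇒ 1/2 = 1/2
(((x_1 ⇒ x_3) ⇒ x_2) ⇒ x_2) ⇒ ((x_2 ⇒ (x_1 ⇒ x_3)) ⇒ (x_1 ⇒ x_3)) = 1/2 ⇒ 1/2 = 1
and checking the remaining 26 assignments likewise gives ≥ 1 in every case.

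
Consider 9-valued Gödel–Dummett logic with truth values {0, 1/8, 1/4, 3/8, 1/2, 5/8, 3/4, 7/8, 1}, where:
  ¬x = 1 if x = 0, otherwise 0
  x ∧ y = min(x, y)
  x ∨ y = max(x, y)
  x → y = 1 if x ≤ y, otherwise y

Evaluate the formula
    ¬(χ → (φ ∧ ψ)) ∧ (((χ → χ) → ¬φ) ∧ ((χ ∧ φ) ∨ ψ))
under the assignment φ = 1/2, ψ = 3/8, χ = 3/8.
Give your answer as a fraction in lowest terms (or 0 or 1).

0

φ ∧ ψ = 1/2 ∧ 3/8 = 3/8
χ → (φ ∧ ψ) = 3/8 → 3/8 = 1
¬(χ → (φ ∧ ψ)) = ¬1 = 0
χ → χ = 3/8 → 3/8 = 1
¬φ = ¬1/2 = 0
(χ → χ) → ¬φ = 1 → 0 = 0
χ ∧ φ = 3/8 ∧ 1/2 = 3/8
(χ ∧ φ) ∨ ψ = 3/8 ∨ 3/8 = 3/8
((χ → χ) → ¬φ) ∧ ((χ ∧ φ) ∨ ψ) = 0 ∧ 3/8 = 0
¬(χ → (φ ∧ ψ)) ∧ (((χ → χ) → ¬φ) ∧ ((χ ∧ φ) ∨ ψ)) = 0 ∧ 0 = 0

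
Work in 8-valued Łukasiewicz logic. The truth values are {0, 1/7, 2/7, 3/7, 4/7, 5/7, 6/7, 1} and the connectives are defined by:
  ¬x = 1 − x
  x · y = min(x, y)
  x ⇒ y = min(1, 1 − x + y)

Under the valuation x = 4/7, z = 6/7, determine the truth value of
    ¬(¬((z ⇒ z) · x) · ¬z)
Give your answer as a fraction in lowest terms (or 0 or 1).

z ⇒ z = 6/7 ⇒ 6/7 = 1
(z ⇒ z) · x = 1 · 4/7 = 4/7
¬((z ⇒ z) · x) = ¬4/7 = 3/7
¬z = ¬6/7 = 1/7
¬((z ⇒ z) · x) · ¬z = 3/7 · 1/7 = 1/7
¬(¬((z ⇒ z) · x) · ¬z) = ¬1/7 = 6/7

6/7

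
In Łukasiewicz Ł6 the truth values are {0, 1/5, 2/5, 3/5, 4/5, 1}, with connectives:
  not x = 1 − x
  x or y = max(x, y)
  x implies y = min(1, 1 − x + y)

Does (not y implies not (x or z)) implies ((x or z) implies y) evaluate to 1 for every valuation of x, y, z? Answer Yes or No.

Yes

At x = 4/5, y = 2/5, z = 1, for instance:
not y = not 2/5 = 3/5
x or z = 4/5 or 1 = 1
not (x or z) = not 1 = 0
not y implies not (x or z) = 3/5 implies 0 = 2/5
(x or z) implies y = 1 implies 2/5 = 2/5
(not y implies not (x or z)) implies ((x or z) implies y) = 2/5 implies 2/5 = 1
and checking the remaining 215 assignments likewise gives ≥ 1 in every case.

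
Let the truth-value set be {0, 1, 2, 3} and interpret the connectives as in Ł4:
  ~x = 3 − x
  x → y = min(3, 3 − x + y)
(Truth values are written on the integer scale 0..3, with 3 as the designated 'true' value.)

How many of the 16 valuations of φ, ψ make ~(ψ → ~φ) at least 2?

φ = 0, ψ = 0 ↦ 0  <
φ = 0, ψ = 1 ↦ 0  <
φ = 0, ψ = 2 ↦ 0  <
φ = 0, ψ = 3 ↦ 0  <
φ = 1, ψ = 0 ↦ 0  <
φ = 1, ψ = 1 ↦ 0  <
φ = 1, ψ = 2 ↦ 0  <
φ = 1, ψ = 3 ↦ 1  <
φ = 2, ψ = 0 ↦ 0  <
φ = 2, ψ = 1 ↦ 0  <
φ = 2, ψ = 2 ↦ 1  <
φ = 2, ψ = 3 ↦ 2  ≥
φ = 3, ψ = 0 ↦ 0  <
φ = 3, ψ = 1 ↦ 1  <
φ = 3, ψ = 2 ↦ 2  ≥
φ = 3, ψ = 3 ↦ 3  ≥
So 3 of the 16 assignments meet the threshold.

3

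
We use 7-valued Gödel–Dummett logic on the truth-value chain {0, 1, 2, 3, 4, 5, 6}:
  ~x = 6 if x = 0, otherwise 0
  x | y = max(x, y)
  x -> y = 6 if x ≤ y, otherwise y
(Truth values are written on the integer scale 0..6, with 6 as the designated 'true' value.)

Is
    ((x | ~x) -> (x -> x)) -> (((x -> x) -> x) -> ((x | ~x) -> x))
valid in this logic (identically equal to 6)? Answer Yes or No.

Yes

x = 0 ↦ 6
x = 1 ↦ 6
x = 2 ↦ 6
x = 3 ↦ 6
x = 4 ↦ 6
x = 5 ↦ 6
x = 6 ↦ 6
Every assignment gives a value ≥ 6.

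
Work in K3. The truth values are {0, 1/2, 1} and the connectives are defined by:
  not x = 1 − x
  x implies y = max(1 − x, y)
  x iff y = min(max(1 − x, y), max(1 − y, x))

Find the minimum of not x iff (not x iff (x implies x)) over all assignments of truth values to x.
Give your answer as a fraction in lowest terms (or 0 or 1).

Take x = 1/2:
not x = not 1/2 = 1/2
not x = not 1/2 = 1/2
x implies x = 1/2 implies 1/2 = 1/2
not x iff (x implies x) = 1/2 iff 1/2 = 1/2
not x iff (not x iff (x implies x)) = 1/2 iff 1/2 = 1/2
No assignment yields a value below 1/2, so this is the minimum.

1/2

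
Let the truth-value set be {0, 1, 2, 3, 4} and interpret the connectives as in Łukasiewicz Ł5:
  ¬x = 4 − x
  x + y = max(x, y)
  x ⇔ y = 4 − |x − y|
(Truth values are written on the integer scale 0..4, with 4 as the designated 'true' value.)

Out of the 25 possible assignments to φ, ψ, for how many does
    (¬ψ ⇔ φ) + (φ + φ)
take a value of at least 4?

value 4: 9 assignments (counts)
value 3: 9 assignments
value 2: 4 assignments
value 1: 2 assignments
value 0: 1 assignment
So 9 of the 25 assignments meet the threshold.

9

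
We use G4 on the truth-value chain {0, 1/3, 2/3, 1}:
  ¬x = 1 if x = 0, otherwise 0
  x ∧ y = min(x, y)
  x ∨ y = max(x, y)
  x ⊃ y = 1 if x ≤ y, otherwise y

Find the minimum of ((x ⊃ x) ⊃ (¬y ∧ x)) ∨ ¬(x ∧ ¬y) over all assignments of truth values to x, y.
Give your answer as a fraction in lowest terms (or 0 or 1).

Take x = 1/3, y = 0:
x ⊃ x = 1/3 ⊃ 1/3 = 1
¬y = ¬0 = 1
¬y ∧ x = 1 ∧ 1/3 = 1/3
(x ⊃ x) ⊃ (¬y ∧ x) = 1 ⊃ 1/3 = 1/3
¬y = ¬0 = 1
x ∧ ¬y = 1/3 ∧ 1 = 1/3
¬(x ∧ ¬y) = ¬1/3 = 0
((x ⊃ x) ⊃ (¬y ∧ x)) ∨ ¬(x ∧ ¬y) = 1/3 ∨ 0 = 1/3
No assignment yields a value below 1/3, so this is the minimum.

1/3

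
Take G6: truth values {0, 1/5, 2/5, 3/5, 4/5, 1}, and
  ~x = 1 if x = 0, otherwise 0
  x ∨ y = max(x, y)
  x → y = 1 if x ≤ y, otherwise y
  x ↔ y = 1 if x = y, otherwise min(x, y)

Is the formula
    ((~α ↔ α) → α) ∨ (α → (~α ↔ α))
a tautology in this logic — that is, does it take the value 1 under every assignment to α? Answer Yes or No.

Yes

α = 0 ↦ 1
α = 1/5 ↦ 1
α = 2/5 ↦ 1
α = 3/5 ↦ 1
α = 4/5 ↦ 1
α = 1 ↦ 1
Every assignment gives a value ≥ 1.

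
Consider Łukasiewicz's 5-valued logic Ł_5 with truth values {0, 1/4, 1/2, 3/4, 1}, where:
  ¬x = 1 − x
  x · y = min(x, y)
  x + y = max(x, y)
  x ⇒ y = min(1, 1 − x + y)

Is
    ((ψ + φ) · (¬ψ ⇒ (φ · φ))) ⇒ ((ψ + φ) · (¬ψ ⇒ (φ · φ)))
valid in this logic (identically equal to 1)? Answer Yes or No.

Yes

At φ = 1/4, ψ = 1, for instance:
ψ + φ = 1 + 1/4 = 1
¬ψ = ¬1 = 0
φ · φ = 1/4 · 1/4 = 1/4
¬ψ ⇒ (φ · φ) = 0 ⇒ 1/4 = 1
(ψ + φ) · (¬ψ ⇒ (φ · φ)) = 1 · 1 = 1
((ψ + φ) · (¬ψ ⇒ (φ · φ))) ⇒ ((ψ + φ) · (¬ψ ⇒ (φ · φ))) = 1 ⇒ 1 = 1
and checking the remaining 24 assignments likewise gives ≥ 1 in every case.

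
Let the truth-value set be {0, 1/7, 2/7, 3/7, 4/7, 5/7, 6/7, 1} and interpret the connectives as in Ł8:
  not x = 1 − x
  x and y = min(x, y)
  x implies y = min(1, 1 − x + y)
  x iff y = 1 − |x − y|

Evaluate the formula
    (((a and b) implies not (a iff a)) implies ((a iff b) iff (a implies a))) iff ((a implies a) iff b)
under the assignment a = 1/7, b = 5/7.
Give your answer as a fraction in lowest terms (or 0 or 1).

a and b = 1/7 and 5/7 = 1/7
a iff a = 1/7 iff 1/7 = 1
not (a iff a) = not 1 = 0
(a and b) implies not (a iff a) = 1/7 implies 0 = 6/7
a iff b = 1/7 iff 5/7 = 3/7
a implies a = 1/7 implies 1/7 = 1
(a iff b) iff (a implies a) = 3/7 iff 1 = 3/7
((a and b) implies not (a iff a)) implies ((a iff b) iff (a implies a)) = 6/7 implies 3/7 = 4/7
a implies a = 1/7 implies 1/7 = 1
(a implies a) iff b = 1 iff 5/7 = 5/7
(((a and b) implies not (a iff a)) implies ((a iff b) iff (a implies a))) iff ((a implies a) iff b) = 4/7 iff 5/7 = 6/7

6/7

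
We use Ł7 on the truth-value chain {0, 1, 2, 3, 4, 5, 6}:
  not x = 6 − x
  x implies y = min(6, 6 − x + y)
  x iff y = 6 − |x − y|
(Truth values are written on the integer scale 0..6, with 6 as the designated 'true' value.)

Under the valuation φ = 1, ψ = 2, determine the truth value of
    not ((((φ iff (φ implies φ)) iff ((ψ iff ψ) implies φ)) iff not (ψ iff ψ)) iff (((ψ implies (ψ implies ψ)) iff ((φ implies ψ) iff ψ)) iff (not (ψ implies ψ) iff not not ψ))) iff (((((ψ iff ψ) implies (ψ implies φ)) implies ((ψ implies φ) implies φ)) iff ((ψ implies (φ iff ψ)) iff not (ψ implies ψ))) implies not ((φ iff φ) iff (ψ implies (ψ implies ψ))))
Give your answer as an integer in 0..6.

φ implies φ = 1 implies 1 = 6
φ iff (φ implies φ) = 1 iff 6 = 1
ψ iff ψ = 2 iff 2 = 6
(ψ iff ψ) implies φ = 6 implies 1 = 1
(φ iff (φ implies φ)) iff ((ψ iff ψ) implies φ) = 1 iff 1 = 6
ψ iff ψ = 2 iff 2 = 6
not (ψ iff ψ) = not 6 = 0
((φ iff (φ implies φ)) iff ((ψ iff ψ) implies φ)) iff not (ψ iff ψ) = 6 iff 0 = 0
ψ implies ψ = 2 implies 2 = 6
ψ implies (ψ implies ψ) = 2 implies 6 = 6
φ implies ψ = 1 implies 2 = 6
(φ implies ψ) iff ψ = 6 iff 2 = 2
(ψ implies (ψ implies ψ)) iff ((φ implies ψ) iff ψ) = 6 iff 2 = 2
ψ implies ψ = 2 implies 2 = 6
not (ψ implies ψ) = not 6 = 0
not ψ = not 2 = 4
not not ψ = not 4 = 2
not (ψ implies ψ) iff not not ψ = 0 iff 2 = 4
((ψ implies (ψ implies ψ)) iff ((φ implies ψ) iff ψ)) iff (not (ψ implies ψ) iff not not ψ) = 2 iff 4 = 4
(((φ iff (φ implies φ)) iff ((ψ iff ψ) implies φ)) iff not (ψ iff ψ)) iff (((ψ implies (ψ implies ψ)) iff ((φ implies ψ) iff ψ)) iff (not (ψ implies ψ) iff not not ψ)) = 0 iff 4 = 2
not ((((φ iff (φ implies φ)) iff ((ψ iff ψ) implies φ)) iff not (ψ iff ψ)) iff (((ψ implies (ψ implies ψ)) iff ((φ implies ψ) iff ψ)) iff (not (ψ implies ψ) iff not not ψ))) = not 2 = 4
ψ iff ψ = 2 iff 2 = 6
ψ implies φ = 2 implies 1 = 5
(ψ iff ψ) implies (ψ implies φ) = 6 implies 5 = 5
ψ implies φ = 2 implies 1 = 5
(ψ implies φ) implies φ = 5 implies 1 = 2
((ψ iff ψ) implies (ψ implies φ)) implies ((ψ implies φ) implies φ) = 5 implies 2 = 3
φ iff ψ = 1 iff 2 = 5
ψ implies (φ iff ψ) = 2 implies 5 = 6
ψ implies ψ = 2 implies 2 = 6
not (ψ implies ψ) = not 6 = 0
(ψ implies (φ iff ψ)) iff not (ψ implies ψ) = 6 iff 0 = 0
(((ψ iff ψ) implies (ψ implies φ)) implies ((ψ implies φ) implies φ)) iff ((ψ implies (φ iff ψ)) iff not (ψ implies ψ)) = 3 iff 0 = 3
φ iff φ = 1 iff 1 = 6
ψ implies ψ = 2 implies 2 = 6
ψ implies (ψ implies ψ) = 2 implies 6 = 6
(φ iff φ) iff (ψ implies (ψ implies ψ)) = 6 iff 6 = 6
not ((φ iff φ) iff (ψ implies (ψ implies ψ))) = not 6 = 0
((((ψ iff ψ) implies (ψ implies φ)) implies ((ψ implies φ) implies φ)) iff ((ψ implies (φ iff ψ)) iff not (ψ implies ψ))) implies not ((φ iff φ) iff (ψ implies (ψ implies ψ))) = 3 implies 0 = 3
not ((((φ iff (φ implies φ)) iff ((ψ iff ψ) implies φ)) iff not (ψ iff ψ)) iff (((ψ implies (ψ implies ψ)) iff ((φ implies ψ) iff ψ)) iff (not (ψ implies ψ) iff not not ψ))) iff (((((ψ iff ψ) implies (ψ implies φ)) implies ((ψ implies φ) implies φ)) iff ((ψ implies (φ iff ψ)) iff not (ψ implies ψ))) implies not ((φ iff φ) iff (ψ implies (ψ implies ψ)))) = 4 iff 3 = 5

5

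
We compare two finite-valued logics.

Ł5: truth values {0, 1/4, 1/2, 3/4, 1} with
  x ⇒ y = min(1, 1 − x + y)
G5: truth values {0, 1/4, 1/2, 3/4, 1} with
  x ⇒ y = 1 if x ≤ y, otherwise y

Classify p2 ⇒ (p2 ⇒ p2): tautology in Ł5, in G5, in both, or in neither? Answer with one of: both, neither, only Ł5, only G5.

both

In Ł5: every assignment gives 1 — tautology.
In G5: every assignment gives 1 — tautology.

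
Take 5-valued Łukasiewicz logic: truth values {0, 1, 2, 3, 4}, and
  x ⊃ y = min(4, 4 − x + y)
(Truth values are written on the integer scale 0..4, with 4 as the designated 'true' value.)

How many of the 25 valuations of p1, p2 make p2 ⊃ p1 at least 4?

15

value 4: 15 assignments (counts)
value 3: 4 assignments
value 2: 3 assignments
value 1: 2 assignments
value 0: 1 assignment
So 15 of the 25 assignments meet the threshold.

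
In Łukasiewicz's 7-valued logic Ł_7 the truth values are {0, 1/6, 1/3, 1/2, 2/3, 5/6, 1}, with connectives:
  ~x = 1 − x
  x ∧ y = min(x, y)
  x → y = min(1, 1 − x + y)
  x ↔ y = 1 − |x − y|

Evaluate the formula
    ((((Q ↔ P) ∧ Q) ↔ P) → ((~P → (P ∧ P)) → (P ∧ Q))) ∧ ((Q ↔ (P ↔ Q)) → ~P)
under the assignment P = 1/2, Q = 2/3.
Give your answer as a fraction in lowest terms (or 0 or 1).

Q ↔ P = 2/3 ↔ 1/2 = 5/6
(Q ↔ P) ∧ Q = 5/6 ∧ 2/3 = 2/3
((Q ↔ P) ∧ Q) ↔ P = 2/3 ↔ 1/2 = 5/6
~P = ~1/2 = 1/2
P ∧ P = 1/2 ∧ 1/2 = 1/2
~P → (P ∧ P) = 1/2 → 1/2 = 1
P ∧ Q = 1/2 ∧ 2/3 = 1/2
(~P → (P ∧ P)) → (P ∧ Q) = 1 → 1/2 = 1/2
(((Q ↔ P) ∧ Q) ↔ P) → ((~P → (P ∧ P)) → (P ∧ Q)) = 5/6 → 1/2 = 2/3
P ↔ Q = 1/2 ↔ 2/3 = 5/6
Q ↔ (P ↔ Q) = 2/3 ↔ 5/6 = 5/6
~P = ~1/2 = 1/2
(Q ↔ (P ↔ Q)) → ~P = 5/6 → 1/2 = 2/3
((((Q ↔ P) ∧ Q) ↔ P) → ((~P → (P ∧ P)) → (P ∧ Q))) ∧ ((Q ↔ (P ↔ Q)) → ~P) = 2/3 ∧ 2/3 = 2/3

2/3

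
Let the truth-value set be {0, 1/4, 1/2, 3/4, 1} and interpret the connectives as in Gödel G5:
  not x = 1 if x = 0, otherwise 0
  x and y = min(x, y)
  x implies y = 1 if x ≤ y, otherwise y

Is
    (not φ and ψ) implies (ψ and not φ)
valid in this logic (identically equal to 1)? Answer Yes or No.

At φ = 1/2, ψ = 1, for instance:
not φ = not 1/2 = 0
not φ and ψ = 0 and 1 = 0
ψ and not φ = 1 and 0 = 0
(not φ and ψ) implies (ψ and not φ) = 0 implies 0 = 1
and checking the remaining 24 assignments likewise gives ≥ 1 in every case.

Yes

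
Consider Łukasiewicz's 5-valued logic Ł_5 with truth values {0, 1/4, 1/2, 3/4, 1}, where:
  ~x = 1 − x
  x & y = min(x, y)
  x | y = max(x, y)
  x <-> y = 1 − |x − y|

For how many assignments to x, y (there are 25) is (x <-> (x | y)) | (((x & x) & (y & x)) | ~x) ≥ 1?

value 1: 19 assignments (counts)
value 3/4: 5 assignments
value 1/2: 1 assignment
So 19 of the 25 assignments meet the threshold.

19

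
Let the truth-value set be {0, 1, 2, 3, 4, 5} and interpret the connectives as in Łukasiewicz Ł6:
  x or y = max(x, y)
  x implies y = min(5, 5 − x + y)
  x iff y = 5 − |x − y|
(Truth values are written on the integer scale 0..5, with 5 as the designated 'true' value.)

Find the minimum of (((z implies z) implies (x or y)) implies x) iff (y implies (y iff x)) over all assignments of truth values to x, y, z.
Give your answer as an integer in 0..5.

3

Take x = 0, y = 2, z = 0:
z implies z = 0 implies 0 = 5
x or y = 0 or 2 = 2
(z implies z) implies (x or y) = 5 implies 2 = 2
((z implies z) implies (x or y)) implies x = 2 implies 0 = 3
y iff x = 2 iff 0 = 3
y implies (y iff x) = 2 implies 3 = 5
(((z implies z) implies (x or y)) implies x) iff (y implies (y iff x)) = 3 iff 5 = 3
No assignment yields a value below 3, so this is the minimum.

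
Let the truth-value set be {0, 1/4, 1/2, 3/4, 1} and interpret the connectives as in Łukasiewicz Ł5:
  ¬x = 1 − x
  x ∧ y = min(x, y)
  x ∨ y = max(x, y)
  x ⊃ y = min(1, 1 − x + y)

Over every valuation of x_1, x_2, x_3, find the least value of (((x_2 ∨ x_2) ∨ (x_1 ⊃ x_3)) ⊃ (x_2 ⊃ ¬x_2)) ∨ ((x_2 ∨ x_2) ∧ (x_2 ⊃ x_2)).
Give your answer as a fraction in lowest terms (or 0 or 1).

Take x_1 = 0, x_2 = 3/4, x_3 = 0:
x_2 ∨ x_2 = 3/4 ∨ 3/4 = 3/4
x_1 ⊃ x_3 = 0 ⊃ 0 = 1
(x_2 ∨ x_2) ∨ (x_1 ⊃ x_3) = 3/4 ∨ 1 = 1
¬x_2 = ¬3/4 = 1/4
x_2 ⊃ ¬x_2 = 3/4 ⊃ 1/4 = 1/2
((x_2 ∨ x_2) ∨ (x_1 ⊃ x_3)) ⊃ (x_2 ⊃ ¬x_2) = 1 ⊃ 1/2 = 1/2
x_2 ∨ x_2 = 3/4 ∨ 3/4 = 3/4
x_2 ⊃ x_2 = 3/4 ⊃ 3/4 = 1
(x_2 ∨ x_2) ∧ (x_2 ⊃ x_2) = 3/4 ∧ 1 = 3/4
(((x_2 ∨ x_2) ∨ (x_1 ⊃ x_3)) ⊃ (x_2 ⊃ ¬x_2)) ∨ ((x_2 ∨ x_2) ∧ (x_2 ⊃ x_2)) = 1/2 ∨ 3/4 = 3/4
No assignment yields a value below 3/4, so this is the minimum.

3/4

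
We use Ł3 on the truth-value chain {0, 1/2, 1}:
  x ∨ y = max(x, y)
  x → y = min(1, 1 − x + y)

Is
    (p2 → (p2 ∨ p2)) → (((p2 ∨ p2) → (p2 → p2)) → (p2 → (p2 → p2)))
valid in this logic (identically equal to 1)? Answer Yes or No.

Yes

p2 = 0 ↦ 1
p2 = 1/2 ↦ 1
p2 = 1 ↦ 1
Every assignment gives a value ≥ 1.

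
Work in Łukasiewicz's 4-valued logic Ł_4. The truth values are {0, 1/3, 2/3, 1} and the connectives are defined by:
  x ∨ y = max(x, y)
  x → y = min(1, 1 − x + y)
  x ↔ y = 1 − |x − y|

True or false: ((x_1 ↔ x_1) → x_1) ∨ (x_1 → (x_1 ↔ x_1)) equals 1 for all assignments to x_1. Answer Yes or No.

x_1 = 0 ↦ 1
x_1 = 1/3 ↦ 1
x_1 = 2/3 ↦ 1
x_1 = 1 ↦ 1
Every assignment gives a value ≥ 1.

Yes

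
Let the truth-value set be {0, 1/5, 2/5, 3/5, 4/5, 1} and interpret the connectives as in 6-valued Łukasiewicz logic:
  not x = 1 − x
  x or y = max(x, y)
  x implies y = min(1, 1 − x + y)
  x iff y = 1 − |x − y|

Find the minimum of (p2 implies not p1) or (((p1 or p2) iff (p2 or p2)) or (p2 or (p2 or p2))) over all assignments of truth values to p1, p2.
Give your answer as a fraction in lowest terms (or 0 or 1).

3/5

Take p1 = 1, p2 = 2/5:
not p1 = not 1 = 0
p2 implies not p1 = 2/5 implies 0 = 3/5
p1 or p2 = 1 or 2/5 = 1
p2 or p2 = 2/5 or 2/5 = 2/5
(p1 or p2) iff (p2 or p2) = 1 iff 2/5 = 2/5
p2 or p2 = 2/5 or 2/5 = 2/5
p2 or (p2 or p2) = 2/5 or 2/5 = 2/5
((p1 or p2) iff (p2 or p2)) or (p2 or (p2 or p2)) = 2/5 or 2/5 = 2/5
(p2 implies not p1) or (((p1 or p2) iff (p2 or p2)) or (p2 or (p2 or p2))) = 3/5 or 2/5 = 3/5
No assignment yields a value below 3/5, so this is the minimum.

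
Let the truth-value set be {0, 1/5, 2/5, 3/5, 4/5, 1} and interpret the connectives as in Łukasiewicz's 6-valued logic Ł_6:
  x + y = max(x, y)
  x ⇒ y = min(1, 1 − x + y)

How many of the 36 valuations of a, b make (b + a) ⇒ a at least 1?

value 1: 21 assignments (counts)
value 4/5: 5 assignments
value 3/5: 4 assignments
value 2/5: 3 assignments
value 1/5: 2 assignments
value 0: 1 assignment
So 21 of the 36 assignments meet the threshold.

21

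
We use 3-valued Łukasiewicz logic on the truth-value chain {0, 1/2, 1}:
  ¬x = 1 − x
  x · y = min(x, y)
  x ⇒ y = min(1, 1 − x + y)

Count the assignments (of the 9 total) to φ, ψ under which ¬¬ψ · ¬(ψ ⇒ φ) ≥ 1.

φ = 0, ψ = 0 ↦ 0  <
φ = 0, ψ = 1/2 ↦ 1/2  <
φ = 0, ψ = 1 ↦ 1  ≥
φ = 1/2, ψ = 0 ↦ 0  <
φ = 1/2, ψ = 1/2 ↦ 0  <
φ = 1/2, ψ = 1 ↦ 1/2  <
φ = 1, ψ = 0 ↦ 0  <
φ = 1, ψ = 1/2 ↦ 0  <
φ = 1, ψ = 1 ↦ 0  <
So 1 of the 9 assignments meets the threshold.

1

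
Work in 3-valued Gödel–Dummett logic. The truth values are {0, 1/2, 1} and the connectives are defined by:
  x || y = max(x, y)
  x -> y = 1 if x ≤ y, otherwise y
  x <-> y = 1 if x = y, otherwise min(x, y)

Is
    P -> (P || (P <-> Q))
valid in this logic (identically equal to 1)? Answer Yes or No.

Yes

P = 0, Q = 0 ↦ 1
P = 0, Q = 1/2 ↦ 1
P = 0, Q = 1 ↦ 1
P = 1/2, Q = 0 ↦ 1
P = 1/2, Q = 1/2 ↦ 1
P = 1/2, Q = 1 ↦ 1
P = 1, Q = 0 ↦ 1
P = 1, Q = 1/2 ↦ 1
P = 1, Q = 1 ↦ 1
Every assignment gives a value ≥ 1.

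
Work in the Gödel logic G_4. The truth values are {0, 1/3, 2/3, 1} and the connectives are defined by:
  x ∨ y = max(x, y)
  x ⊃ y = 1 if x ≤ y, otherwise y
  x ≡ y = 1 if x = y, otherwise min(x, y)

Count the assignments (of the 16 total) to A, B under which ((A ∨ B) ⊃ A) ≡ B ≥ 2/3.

A = 0, B = 0 ↦ 0  <
A = 0, B = 1/3 ↦ 0  <
A = 0, B = 2/3 ↦ 0  <
A = 0, B = 1 ↦ 0  <
A = 1/3, B = 0 ↦ 0  <
A = 1/3, B = 1/3 ↦ 1/3  <
A = 1/3, B = 2/3 ↦ 1/3  <
A = 1/3, B = 1 ↦ 1/3  <
A = 2/3, B = 0 ↦ 0  <
A = 2/3, B = 1/3 ↦ 1/3  <
A = 2/3, B = 2/3 ↦ 2/3  ≥
A = 2/3, B = 1 ↦ 2/3  ≥
A = 1, B = 0 ↦ 0  <
A = 1, B = 1/3 ↦ 1/3  <
A = 1, B = 2/3 ↦ 2/3  ≥
A = 1, B = 1 ↦ 1  ≥
So 4 of the 16 assignments meet the threshold.

4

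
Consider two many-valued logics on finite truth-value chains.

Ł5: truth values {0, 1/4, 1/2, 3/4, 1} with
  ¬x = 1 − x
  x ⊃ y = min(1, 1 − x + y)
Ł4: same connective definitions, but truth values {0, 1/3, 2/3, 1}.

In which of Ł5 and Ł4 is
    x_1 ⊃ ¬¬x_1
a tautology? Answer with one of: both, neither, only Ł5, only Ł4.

In Ł5: every assignment gives 1 — tautology.
In Ł4: every assignment gives 1 — tautology.

both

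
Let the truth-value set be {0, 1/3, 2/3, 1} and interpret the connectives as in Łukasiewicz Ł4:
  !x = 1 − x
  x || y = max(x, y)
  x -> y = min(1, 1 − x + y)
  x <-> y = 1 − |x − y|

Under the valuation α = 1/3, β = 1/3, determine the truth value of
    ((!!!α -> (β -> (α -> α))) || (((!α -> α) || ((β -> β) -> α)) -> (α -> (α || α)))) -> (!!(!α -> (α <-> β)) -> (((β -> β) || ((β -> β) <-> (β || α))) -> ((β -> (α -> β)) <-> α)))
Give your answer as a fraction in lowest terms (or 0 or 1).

1/3

!α = !1/3 = 2/3
!!α = !2/3 = 1/3
!!!α = !1/3 = 2/3
α -> α = 1/3 -> 1/3 = 1
β -> (α -> α) = 1/3 -> 1 = 1
!!!α -> (β -> (α -> α)) = 2/3 -> 1 = 1
!α = !1/3 = 2/3
!α -> α = 2/3 -> 1/3 = 2/3
β -> β = 1/3 -> 1/3 = 1
(β -> β) -> α = 1 -> 1/3 = 1/3
(!α -> α) || ((β -> β) -> α) = 2/3 || 1/3 = 2/3
α || α = 1/3 || 1/3 = 1/3
α -> (α || α) = 1/3 -> 1/3 = 1
((!α -> α) || ((β -> β) -> α)) -> (α -> (α || α)) = 2/3 -> 1 = 1
(!!!α -> (β -> (α -> α))) || (((!α -> α) || ((β -> β) -> α)) -> (α -> (α || α))) = 1 || 1 = 1
!α = !1/3 = 2/3
α <-> β = 1/3 <-> 1/3 = 1
!α -> (α <-> β) = 2/3 -> 1 = 1
!(!α -> (α <-> β)) = !1 = 0
!!(!α -> (α <-> β)) = !0 = 1
β -> β = 1/3 -> 1/3 = 1
β -> β = 1/3 -> 1/3 = 1
β || α = 1/3 || 1/3 = 1/3
(β -> β) <-> (β || α) = 1 <-> 1/3 = 1/3
(β -> β) || ((β -> β) <-> (β || α)) = 1 || 1/3 = 1
α -> β = 1/3 -> 1/3 = 1
β -> (α -> β) = 1/3 -> 1 = 1
(β -> (α -> β)) <-> α = 1 <-> 1/3 = 1/3
((β -> β) || ((β -> β) <-> (β || α))) -> ((β -> (α -> β)) <-> α) = 1 -> 1/3 = 1/3
!!(!α -> (α <-> β)) -> (((β -> β) || ((β -> β) <-> (β || α))) -> ((β -> (α -> β)) <-> α)) = 1 -> 1/3 = 1/3
((!!!α -> (β -> (α -> α))) || (((!α -> α) || ((β -> β) -> α)) -> (α -> (α || α)))) -> (!!(!α -> (α <-> β)) -> (((β -> β) || ((β -> β) <-> (β || α))) -> ((β -> (α -> β)) <-> α))) = 1 -> 1/3 = 1/3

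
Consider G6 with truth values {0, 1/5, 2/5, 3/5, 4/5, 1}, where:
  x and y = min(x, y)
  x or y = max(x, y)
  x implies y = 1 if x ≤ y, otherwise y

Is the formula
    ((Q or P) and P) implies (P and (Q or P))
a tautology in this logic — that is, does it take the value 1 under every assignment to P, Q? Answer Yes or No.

At P = 3/5, Q = 1/5, for instance:
Q or P = 1/5 or 3/5 = 3/5
(Q or P) and P = 3/5 and 3/5 = 3/5
P and (Q or P) = 3/5 and 3/5 = 3/5
((Q or P) and P) implies (P and (Q or P)) = 3/5 implies 3/5 = 1
and checking the remaining 35 assignments likewise gives ≥ 1 in every case.

Yes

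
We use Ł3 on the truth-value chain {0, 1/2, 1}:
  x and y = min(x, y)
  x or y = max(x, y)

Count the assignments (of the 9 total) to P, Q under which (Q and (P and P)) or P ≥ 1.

3

P = 0, Q = 0 ↦ 0  <
P = 0, Q = 1/2 ↦ 0  <
P = 0, Q = 1 ↦ 0  <
P = 1/2, Q = 0 ↦ 1/2  <
P = 1/2, Q = 1/2 ↦ 1/2  <
P = 1/2, Q = 1 ↦ 1/2  <
P = 1, Q = 0 ↦ 1  ≥
P = 1, Q = 1/2 ↦ 1  ≥
P = 1, Q = 1 ↦ 1  ≥
So 3 of the 9 assignments meet the threshold.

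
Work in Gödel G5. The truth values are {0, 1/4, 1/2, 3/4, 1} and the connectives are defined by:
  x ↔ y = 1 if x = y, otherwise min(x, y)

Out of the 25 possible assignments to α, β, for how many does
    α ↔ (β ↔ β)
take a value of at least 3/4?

10

value 1: 5 assignments (counts)
value 3/4: 5 assignments (counts)
value 1/2: 5 assignments
value 1/4: 5 assignments
value 0: 5 assignments
So 10 of the 25 assignments meet the threshold.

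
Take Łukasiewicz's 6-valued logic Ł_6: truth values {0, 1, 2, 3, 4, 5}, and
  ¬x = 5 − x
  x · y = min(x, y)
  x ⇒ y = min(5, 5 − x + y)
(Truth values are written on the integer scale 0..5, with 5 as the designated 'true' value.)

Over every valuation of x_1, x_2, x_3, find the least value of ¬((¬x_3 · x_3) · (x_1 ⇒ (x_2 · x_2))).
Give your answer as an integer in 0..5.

Take x_1 = 0, x_2 = 0, x_3 = 2:
¬x_3 = ¬2 = 3
¬x_3 · x_3 = 3 · 2 = 2
x_2 · x_2 = 0 · 0 = 0
x_1 ⇒ (x_2 · x_2) = 0 ⇒ 0 = 5
(¬x_3 · x_3) · (x_1 ⇒ (x_2 · x_2)) = 2 · 5 = 2
¬((¬x_3 · x_3) · (x_1 ⇒ (x_2 · x_2))) = ¬2 = 3
No assignment yields a value below 3, so this is the minimum.

3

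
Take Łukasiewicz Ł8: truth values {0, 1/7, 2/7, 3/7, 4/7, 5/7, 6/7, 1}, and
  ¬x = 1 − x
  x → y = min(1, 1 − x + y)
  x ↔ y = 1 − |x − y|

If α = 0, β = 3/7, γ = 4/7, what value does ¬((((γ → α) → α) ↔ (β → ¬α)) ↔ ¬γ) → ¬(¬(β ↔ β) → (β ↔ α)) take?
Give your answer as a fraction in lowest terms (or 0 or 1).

γ → α = 4/7 → 0 = 3/7
(γ → α) → α = 3/7 → 0 = 4/7
¬α = ¬0 = 1
β → ¬α = 3/7 → 1 = 1
((γ → α) → α) ↔ (β → ¬α) = 4/7 ↔ 1 = 4/7
¬γ = ¬4/7 = 3/7
(((γ → α) → α) ↔ (β → ¬α)) ↔ ¬γ = 4/7 ↔ 3/7 = 6/7
¬((((γ → α) → α) ↔ (β → ¬α)) ↔ ¬γ) = ¬6/7 = 1/7
β ↔ β = 3/7 ↔ 3/7 = 1
¬(β ↔ β) = ¬1 = 0
β ↔ α = 3/7 ↔ 0 = 4/7
¬(β ↔ β) → (β ↔ α) = 0 → 4/7 = 1
¬(¬(β ↔ β) → (β ↔ α)) = ¬1 = 0
¬((((γ → α) → α) ↔ (β → ¬α)) ↔ ¬γ) → ¬(¬(β ↔ β) → (β ↔ α)) = 1/7 → 0 = 6/7

6/7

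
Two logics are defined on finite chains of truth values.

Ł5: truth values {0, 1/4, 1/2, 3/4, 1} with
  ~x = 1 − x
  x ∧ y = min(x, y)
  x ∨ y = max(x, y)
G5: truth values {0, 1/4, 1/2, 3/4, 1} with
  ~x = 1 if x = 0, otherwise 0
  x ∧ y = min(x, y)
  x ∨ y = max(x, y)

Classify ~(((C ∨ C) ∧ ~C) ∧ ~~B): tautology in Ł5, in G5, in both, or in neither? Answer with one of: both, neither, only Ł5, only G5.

In Ł5: at B = 1/4, C = 1/4 the value is 3/4 — not a tautology.
In G5: every assignment gives 1 — tautology.

only G5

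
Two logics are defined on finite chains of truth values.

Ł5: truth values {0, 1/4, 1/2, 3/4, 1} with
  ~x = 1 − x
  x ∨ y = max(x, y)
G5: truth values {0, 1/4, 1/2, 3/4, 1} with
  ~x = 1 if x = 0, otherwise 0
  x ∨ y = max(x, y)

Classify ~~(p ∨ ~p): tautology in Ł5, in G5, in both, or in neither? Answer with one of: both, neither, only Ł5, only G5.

In Ł5: at p = 1/4 the value is 3/4 — not a tautology.
In G5: every assignment gives 1 — tautology.

only G5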